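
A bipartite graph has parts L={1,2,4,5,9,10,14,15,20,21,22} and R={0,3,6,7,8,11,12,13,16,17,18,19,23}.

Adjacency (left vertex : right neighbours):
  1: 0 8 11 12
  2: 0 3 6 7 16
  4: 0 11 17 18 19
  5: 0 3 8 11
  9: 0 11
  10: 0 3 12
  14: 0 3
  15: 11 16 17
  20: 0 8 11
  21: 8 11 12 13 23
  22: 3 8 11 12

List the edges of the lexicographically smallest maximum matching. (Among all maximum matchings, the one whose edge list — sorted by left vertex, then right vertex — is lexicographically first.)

|M| = 9 (so the lex-smallest maximum matching has 9 edges)
process left vertices in ascending order; for each, take the smallest-labelled available neighbour that still permits 9 edges overall, or leave it unmatched if none does
lex-smallest matching: {1-0, 2-6, 4-17, 5-3, 9-11, 10-12, 15-16, 20-8, 21-13}

Lex-smallest maximum matching: {(1,0), (2,6), (4,17), (5,3), (9,11), (10,12), (15,16), (20,8), (21,13)}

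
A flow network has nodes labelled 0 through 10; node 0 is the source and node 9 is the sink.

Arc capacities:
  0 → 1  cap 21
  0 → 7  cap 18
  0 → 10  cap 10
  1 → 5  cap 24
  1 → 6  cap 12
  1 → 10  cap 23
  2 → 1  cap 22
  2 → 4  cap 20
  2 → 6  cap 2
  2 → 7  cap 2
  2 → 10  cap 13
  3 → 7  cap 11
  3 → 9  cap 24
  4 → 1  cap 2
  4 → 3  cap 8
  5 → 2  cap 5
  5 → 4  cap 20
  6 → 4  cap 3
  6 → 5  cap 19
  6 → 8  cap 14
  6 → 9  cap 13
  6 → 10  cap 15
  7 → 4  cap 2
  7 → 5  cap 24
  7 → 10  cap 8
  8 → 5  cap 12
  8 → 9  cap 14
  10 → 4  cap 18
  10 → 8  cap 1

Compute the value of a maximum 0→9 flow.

Maximum flow value: 23

augment #1: 0→1→6→9 bottleneck 12, total now 12
augment #2: 0→10→8→9 bottleneck 1, total now 13
augment #3: 0→7→4→3→9 bottleneck 2, total now 15
augment #4: 0→10→4→3→9 bottleneck 6, total now 21
augment #5: 0→1→5→2→6→9 bottleneck 1, total now 22
augment #6: 0→1→5→2→6→8→9 bottleneck 1, total now 23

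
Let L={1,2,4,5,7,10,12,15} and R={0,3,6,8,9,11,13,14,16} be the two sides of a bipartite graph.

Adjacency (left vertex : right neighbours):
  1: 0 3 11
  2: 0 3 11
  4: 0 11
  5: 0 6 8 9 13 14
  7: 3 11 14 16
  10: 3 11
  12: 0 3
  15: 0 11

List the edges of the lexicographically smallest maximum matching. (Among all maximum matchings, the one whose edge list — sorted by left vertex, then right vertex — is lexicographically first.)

Lex-smallest maximum matching: {(1,0), (2,3), (4,11), (5,6), (7,14)}

|M| = 5 (so the lex-smallest maximum matching has 5 edges)
process left vertices in ascending order; for each, take the smallest-labelled available neighbour that still permits 5 edges overall, or leave it unmatched if none does
lex-smallest matching: {1-0, 2-3, 4-11, 5-6, 7-14}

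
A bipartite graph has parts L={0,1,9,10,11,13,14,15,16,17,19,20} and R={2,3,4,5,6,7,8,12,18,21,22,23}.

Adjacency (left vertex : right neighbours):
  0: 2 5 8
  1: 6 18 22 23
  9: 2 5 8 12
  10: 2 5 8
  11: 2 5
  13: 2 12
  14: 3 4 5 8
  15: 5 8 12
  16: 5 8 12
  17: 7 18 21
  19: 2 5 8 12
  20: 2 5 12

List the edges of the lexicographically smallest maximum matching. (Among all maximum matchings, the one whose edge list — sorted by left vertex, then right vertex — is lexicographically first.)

|M| = 7 (so the lex-smallest maximum matching has 7 edges)
process left vertices in ascending order; for each, take the smallest-labelled available neighbour that still permits 7 edges overall, or leave it unmatched if none does
lex-smallest matching: {0-2, 1-6, 9-5, 10-8, 13-12, 14-3, 17-7}

Lex-smallest maximum matching: {(0,2), (1,6), (9,5), (10,8), (13,12), (14,3), (17,7)}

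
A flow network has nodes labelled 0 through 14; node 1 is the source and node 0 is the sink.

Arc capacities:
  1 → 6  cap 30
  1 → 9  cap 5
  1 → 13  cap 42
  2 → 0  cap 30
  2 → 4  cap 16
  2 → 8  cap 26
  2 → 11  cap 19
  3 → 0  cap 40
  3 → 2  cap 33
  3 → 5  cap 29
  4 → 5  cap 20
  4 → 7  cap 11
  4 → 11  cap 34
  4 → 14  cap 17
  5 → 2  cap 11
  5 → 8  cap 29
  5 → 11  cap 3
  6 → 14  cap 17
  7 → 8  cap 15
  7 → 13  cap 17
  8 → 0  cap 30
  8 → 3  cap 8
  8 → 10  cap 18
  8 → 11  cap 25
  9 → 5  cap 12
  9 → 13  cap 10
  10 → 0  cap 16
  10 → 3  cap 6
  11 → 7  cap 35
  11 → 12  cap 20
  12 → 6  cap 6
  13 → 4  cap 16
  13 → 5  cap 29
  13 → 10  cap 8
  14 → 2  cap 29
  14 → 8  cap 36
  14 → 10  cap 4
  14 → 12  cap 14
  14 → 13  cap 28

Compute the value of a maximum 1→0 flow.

augment #1: 1→13→10→0 bottleneck 8, total now 8
augment #2: 1→6→14→2→0 bottleneck 17, total now 25
augment #3: 1→9→5→2→0 bottleneck 5, total now 30
augment #4: 1→13→5→2→0 bottleneck 6, total now 36
augment #5: 1→13→5→8→0 bottleneck 23, total now 59
augment #6: 1→13→4→5→8→0 bottleneck 5, total now 64

Maximum flow value: 64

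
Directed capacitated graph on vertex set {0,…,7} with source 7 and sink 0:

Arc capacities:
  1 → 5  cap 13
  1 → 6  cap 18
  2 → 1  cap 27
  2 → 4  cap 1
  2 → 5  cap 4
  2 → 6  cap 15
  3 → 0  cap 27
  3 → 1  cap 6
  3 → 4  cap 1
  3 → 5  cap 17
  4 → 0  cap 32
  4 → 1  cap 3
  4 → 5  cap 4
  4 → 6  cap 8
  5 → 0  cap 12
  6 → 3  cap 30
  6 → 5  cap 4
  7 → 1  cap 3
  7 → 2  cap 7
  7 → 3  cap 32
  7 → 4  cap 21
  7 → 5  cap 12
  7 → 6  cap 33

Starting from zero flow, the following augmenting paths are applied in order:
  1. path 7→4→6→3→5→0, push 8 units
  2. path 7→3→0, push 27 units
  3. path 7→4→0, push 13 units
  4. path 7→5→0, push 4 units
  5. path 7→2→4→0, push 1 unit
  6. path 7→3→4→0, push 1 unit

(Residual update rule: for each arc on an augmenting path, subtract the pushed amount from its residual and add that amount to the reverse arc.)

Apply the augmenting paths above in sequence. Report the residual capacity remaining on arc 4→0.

after path 1 (7→4→6→3→5→0, push 8): res(4,0)=32
after path 2 (7→3→0, push 27): res(4,0)=32
after path 3 (7→4→0, push 13): res(4,0)=19
after path 4 (7→5→0, push 4): res(4,0)=19
after path 5 (7→2→4→0, push 1): res(4,0)=18
after path 6 (7→3→4→0, push 1): res(4,0)=17

Residual capacity of (4,0): 17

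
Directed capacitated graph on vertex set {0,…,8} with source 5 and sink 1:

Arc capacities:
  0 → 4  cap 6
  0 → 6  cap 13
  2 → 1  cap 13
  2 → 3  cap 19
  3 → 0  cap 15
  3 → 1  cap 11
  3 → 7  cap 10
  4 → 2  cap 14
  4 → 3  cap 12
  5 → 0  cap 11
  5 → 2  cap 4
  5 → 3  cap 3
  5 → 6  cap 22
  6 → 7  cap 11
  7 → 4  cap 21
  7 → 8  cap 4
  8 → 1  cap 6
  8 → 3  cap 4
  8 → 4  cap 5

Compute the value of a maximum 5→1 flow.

Maximum flow value: 24

augment #1: 5→2→1 bottleneck 4, total now 4
augment #2: 5→3→1 bottleneck 3, total now 7
augment #3: 5→0→4→2→1 bottleneck 6, total now 13
augment #4: 5→6→7→8→1 bottleneck 4, total now 17
augment #5: 5→6→7→4→2→1 bottleneck 3, total now 20
augment #6: 5→6→7→4→3→1 bottleneck 4, total now 24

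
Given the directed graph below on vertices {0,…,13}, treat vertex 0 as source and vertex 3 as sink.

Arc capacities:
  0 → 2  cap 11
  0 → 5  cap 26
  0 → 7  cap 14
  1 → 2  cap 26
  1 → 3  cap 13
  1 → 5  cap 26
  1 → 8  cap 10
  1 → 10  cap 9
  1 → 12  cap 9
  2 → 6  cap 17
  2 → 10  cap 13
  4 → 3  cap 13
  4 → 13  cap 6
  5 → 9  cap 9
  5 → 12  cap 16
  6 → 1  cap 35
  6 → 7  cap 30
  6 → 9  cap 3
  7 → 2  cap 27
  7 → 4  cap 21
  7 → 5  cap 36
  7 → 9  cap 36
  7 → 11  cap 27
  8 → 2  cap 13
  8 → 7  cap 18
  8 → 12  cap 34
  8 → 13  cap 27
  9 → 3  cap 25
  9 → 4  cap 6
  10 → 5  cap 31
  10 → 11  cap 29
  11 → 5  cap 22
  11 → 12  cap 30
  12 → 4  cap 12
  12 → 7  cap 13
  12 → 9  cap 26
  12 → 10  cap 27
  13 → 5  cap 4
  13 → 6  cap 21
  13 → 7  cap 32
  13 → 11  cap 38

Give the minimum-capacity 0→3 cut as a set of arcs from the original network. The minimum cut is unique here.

Min-cut arcs: {(0,2), (0,7), (5,9), (5,12)} (total capacity 50)

augment #1: 0→5→9→3 push 9
augment #2: 0→7→4→3 push 13
augment #3: 0→7→9→3 push 1
augment #4: 0→2→6→1→3 push 11
augment #5: 0→5→12→9→3 push 15
augment #6: 0→5→12→4→13→6→1→3 push 1
max flow = 50; residual-reachable set from 0 gives S-side
cut edges (S→T): {(0,2), (0,7), (5,9), (5,12)} total cap 50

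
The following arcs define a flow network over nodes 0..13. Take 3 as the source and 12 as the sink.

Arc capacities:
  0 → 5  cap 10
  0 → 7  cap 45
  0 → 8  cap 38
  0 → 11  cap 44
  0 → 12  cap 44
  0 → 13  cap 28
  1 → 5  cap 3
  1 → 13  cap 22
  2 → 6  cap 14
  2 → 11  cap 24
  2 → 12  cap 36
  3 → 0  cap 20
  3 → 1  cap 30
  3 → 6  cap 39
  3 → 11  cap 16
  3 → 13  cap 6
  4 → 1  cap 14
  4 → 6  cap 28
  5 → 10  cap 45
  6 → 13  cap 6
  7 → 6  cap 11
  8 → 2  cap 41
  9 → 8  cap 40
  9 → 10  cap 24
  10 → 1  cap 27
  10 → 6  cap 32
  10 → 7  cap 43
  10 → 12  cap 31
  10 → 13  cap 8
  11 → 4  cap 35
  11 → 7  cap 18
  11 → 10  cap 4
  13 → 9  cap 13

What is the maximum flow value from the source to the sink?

augment #1: 3→0→12 bottleneck 20, total now 20
augment #2: 3→11→10→12 bottleneck 4, total now 24
augment #3: 3→1→5→10→12 bottleneck 3, total now 27
augment #4: 3→13→9→10→12 bottleneck 6, total now 33
augment #5: 3→1→13→9→10→12 bottleneck 7, total now 40

Maximum flow value: 40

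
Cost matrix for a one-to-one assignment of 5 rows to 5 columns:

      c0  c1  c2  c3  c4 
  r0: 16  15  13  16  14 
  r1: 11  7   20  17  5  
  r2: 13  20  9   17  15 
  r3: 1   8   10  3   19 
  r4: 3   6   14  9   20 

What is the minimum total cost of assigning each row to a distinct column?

Minimum assignment cost: 35

optimal assignment: row0→col1 (cost 15), row1→col4 (cost 5), row2→col2 (cost 9), row3→col3 (cost 3), row4→col0 (cost 3)
total = 15 + 5 + 9 + 3 + 3 = 35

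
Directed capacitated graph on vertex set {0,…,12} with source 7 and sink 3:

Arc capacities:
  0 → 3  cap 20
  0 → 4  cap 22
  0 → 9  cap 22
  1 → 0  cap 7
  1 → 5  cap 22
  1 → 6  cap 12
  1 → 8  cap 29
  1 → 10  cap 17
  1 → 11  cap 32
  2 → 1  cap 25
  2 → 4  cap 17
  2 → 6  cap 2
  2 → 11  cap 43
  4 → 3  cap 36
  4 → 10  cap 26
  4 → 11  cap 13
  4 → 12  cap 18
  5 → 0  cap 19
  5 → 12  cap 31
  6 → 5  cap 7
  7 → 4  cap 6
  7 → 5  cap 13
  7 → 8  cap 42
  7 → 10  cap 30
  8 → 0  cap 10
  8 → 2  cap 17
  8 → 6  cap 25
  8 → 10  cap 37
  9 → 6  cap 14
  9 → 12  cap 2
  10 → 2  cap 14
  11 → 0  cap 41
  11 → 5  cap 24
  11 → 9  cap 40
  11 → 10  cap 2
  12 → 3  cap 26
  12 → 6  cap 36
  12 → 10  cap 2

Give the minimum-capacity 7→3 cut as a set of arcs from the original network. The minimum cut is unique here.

Min-cut arcs: {(6,5), (7,4), (7,5), (8,0), (8,2), (10,2)} (total capacity 67)

augment #1: 7→4→3 push 6
augment #2: 7→5→0→3 push 13
augment #3: 7→8→0→3 push 7
augment #4: 7→8→0→4→3 push 3
augment #5: 7→8→2→4→3 push 17
augment #6: 7→8→6→5→12→3 push 7
augment #7: 7→10→2→1→0→4→3 push 7
augment #8: 7→10→2→1→5→12→3 push 7
max flow = 67; residual-reachable set from 7 gives S-side
cut edges (S→T): {(6,5), (7,4), (7,5), (8,0), (8,2), (10,2)} total cap 67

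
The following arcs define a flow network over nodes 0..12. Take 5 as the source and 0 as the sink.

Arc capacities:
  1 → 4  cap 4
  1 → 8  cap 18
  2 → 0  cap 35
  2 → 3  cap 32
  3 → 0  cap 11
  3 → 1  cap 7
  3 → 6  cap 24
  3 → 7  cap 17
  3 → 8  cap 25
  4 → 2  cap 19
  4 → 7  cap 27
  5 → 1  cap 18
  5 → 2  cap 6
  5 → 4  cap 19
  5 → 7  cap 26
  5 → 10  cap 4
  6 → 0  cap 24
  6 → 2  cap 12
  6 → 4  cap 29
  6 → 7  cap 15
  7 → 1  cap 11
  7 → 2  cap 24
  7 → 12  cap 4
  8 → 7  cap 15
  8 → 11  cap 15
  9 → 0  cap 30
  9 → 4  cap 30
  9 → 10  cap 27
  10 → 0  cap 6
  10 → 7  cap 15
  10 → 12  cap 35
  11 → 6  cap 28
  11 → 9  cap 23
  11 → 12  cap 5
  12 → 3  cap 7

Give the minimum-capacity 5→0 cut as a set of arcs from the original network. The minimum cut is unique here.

augment #1: 5→2→0 push 6
augment #2: 5→10→0 push 4
augment #3: 5→4→2→0 push 19
augment #4: 5→7→2→0 push 10
augment #5: 5→7→2→3→0 push 11
augment #6: 5→1→8→11→6→0 push 15
augment #7: 5→7→2→3→6→0 push 3
augment #8: 5→7→12→3→6→0 push 2
augment #9: 5→1→4→7→12→3→6→0 push 2
max flow = 72; residual-reachable set from 5 gives S-side
cut edges (S→T): {(4,2), (5,2), (5,10), (7,2), (7,12), (8,11)} total cap 72

Min-cut arcs: {(4,2), (5,2), (5,10), (7,2), (7,12), (8,11)} (total capacity 72)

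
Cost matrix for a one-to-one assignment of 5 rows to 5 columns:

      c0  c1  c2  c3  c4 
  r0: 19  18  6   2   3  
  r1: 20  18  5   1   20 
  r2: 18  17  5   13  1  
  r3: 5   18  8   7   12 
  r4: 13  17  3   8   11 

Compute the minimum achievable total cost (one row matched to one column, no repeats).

optimal assignment: row0→col1 (cost 18), row1→col3 (cost 1), row2→col4 (cost 1), row3→col0 (cost 5), row4→col2 (cost 3)
total = 18 + 1 + 1 + 5 + 3 = 28

Minimum assignment cost: 28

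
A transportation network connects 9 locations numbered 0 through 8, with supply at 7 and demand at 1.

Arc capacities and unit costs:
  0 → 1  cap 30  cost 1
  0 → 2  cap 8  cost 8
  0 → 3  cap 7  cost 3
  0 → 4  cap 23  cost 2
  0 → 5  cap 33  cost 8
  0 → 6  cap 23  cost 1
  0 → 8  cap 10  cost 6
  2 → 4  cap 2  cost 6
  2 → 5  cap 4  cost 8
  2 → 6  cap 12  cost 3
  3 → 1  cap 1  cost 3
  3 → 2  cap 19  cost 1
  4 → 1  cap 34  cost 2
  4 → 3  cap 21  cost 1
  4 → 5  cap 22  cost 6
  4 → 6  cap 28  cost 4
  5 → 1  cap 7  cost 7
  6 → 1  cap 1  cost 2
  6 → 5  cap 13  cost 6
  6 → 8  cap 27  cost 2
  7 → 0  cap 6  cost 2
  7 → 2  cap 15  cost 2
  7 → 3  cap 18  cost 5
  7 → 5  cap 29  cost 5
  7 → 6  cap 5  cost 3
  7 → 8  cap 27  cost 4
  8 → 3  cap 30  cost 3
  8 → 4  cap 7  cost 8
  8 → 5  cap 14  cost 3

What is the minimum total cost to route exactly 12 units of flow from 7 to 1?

Minimum cost for 12 units: 75

shortest-cost path #1: 7→0→1 push 6 @ unit cost 3 (adds 18)
shortest-cost path #2: 7→6→1 push 1 @ unit cost 5 (adds 5)
shortest-cost path #3: 7→3→1 push 1 @ unit cost 8 (adds 8)
shortest-cost path #4: 7→2→4→1 push 2 @ unit cost 10 (adds 20)
shortest-cost path #5: 7→5→1 push 2 @ unit cost 12 (adds 24)
total cost = 75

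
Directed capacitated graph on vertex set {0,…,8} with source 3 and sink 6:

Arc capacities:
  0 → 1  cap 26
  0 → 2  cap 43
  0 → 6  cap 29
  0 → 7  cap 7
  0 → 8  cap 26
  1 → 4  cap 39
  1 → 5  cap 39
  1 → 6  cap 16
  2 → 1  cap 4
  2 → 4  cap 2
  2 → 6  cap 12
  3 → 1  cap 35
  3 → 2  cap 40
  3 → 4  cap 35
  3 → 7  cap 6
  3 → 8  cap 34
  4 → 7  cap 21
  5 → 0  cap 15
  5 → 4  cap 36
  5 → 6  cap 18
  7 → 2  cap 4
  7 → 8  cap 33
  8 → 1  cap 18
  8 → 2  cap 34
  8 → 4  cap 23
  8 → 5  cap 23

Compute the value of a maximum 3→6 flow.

augment #1: 3→1→6 bottleneck 16, total now 16
augment #2: 3→2→6 bottleneck 12, total now 28
augment #3: 3→1→5→6 bottleneck 18, total now 46
augment #4: 3→1→5→0→6 bottleneck 1, total now 47
augment #5: 3→8→5→0→6 bottleneck 14, total now 61

Maximum flow value: 61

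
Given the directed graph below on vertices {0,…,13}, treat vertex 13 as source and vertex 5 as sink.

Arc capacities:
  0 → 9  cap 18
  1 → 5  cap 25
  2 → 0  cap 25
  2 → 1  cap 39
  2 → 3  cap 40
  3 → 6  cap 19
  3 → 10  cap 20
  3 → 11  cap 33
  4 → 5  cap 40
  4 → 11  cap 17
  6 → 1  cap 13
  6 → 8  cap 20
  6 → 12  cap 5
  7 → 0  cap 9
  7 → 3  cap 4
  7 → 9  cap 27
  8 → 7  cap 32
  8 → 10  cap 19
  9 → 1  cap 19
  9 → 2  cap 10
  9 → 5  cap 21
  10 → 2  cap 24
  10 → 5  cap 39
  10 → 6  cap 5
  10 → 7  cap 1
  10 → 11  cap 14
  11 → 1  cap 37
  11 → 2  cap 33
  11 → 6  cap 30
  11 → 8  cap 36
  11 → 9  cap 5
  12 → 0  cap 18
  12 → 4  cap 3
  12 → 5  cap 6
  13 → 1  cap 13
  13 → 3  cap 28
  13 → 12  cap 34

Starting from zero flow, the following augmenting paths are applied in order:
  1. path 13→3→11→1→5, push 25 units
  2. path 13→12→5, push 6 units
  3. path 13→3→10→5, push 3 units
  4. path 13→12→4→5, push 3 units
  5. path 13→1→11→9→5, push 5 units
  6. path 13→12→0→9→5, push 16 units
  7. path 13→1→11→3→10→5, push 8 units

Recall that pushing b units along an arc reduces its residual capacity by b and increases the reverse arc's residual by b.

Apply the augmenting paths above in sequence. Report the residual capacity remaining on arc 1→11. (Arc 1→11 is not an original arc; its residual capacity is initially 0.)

Residual capacity of (1,11): 12

after path 1 (13→3→11→1→5, push 25): res(1,11)=25
after path 2 (13→12→5, push 6): res(1,11)=25
after path 3 (13→3→10→5, push 3): res(1,11)=25
after path 4 (13→12→4→5, push 3): res(1,11)=25
after path 5 (13→1→11→9→5, push 5): res(1,11)=20
after path 6 (13→12→0→9→5, push 16): res(1,11)=20
after path 7 (13→1→11→3→10→5, push 8): res(1,11)=12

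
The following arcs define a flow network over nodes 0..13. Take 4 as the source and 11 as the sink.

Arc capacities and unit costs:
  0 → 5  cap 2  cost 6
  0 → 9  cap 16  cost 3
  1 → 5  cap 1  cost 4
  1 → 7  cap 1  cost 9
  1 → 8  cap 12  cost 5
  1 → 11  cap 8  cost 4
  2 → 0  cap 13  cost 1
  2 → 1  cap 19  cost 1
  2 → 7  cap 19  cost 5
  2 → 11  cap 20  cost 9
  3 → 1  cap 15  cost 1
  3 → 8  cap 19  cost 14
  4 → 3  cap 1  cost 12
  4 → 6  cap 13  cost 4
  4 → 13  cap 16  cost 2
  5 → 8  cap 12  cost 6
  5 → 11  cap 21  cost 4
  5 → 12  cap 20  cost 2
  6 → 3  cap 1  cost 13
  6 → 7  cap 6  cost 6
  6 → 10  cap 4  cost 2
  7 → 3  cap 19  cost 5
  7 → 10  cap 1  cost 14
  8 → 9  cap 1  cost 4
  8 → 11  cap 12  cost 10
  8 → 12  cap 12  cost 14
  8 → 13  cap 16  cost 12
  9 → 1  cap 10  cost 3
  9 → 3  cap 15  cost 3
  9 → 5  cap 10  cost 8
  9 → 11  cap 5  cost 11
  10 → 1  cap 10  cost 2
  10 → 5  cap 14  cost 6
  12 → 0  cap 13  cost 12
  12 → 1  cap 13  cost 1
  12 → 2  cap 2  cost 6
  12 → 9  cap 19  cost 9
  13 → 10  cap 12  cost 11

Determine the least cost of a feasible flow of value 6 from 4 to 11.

Minimum cost for 6 units: 84

shortest-cost path #1: 4→6→10→1→11 push 4 @ unit cost 12 (adds 48)
shortest-cost path #2: 4→3→1→11 push 1 @ unit cost 17 (adds 17)
shortest-cost path #3: 4→13→10→1→11 push 1 @ unit cost 19 (adds 19)
total cost = 84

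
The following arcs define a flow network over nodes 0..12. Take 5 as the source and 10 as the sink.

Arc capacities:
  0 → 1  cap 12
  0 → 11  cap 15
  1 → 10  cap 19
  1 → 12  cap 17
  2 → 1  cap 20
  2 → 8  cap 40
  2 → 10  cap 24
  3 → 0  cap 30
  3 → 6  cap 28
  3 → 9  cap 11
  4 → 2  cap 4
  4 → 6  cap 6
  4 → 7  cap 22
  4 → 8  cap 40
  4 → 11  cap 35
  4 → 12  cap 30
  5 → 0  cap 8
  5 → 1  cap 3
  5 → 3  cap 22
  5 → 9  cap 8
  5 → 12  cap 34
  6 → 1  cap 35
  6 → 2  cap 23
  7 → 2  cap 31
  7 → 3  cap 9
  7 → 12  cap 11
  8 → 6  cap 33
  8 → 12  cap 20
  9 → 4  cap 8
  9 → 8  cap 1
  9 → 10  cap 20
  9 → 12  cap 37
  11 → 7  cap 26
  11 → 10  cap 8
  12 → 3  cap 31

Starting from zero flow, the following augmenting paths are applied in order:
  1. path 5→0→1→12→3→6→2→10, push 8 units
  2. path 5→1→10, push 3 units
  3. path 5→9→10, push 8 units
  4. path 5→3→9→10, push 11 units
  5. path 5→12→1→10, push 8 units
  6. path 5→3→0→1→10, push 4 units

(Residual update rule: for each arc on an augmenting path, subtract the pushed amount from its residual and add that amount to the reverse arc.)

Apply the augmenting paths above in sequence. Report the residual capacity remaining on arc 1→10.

after path 1 (5→0→1→12→3→6→2→10, push 8): res(1,10)=19
after path 2 (5→1→10, push 3): res(1,10)=16
after path 3 (5→9→10, push 8): res(1,10)=16
after path 4 (5→3→9→10, push 11): res(1,10)=16
after path 5 (5→12→1→10, push 8): res(1,10)=8
after path 6 (5→3→0→1→10, push 4): res(1,10)=4

Residual capacity of (1,10): 4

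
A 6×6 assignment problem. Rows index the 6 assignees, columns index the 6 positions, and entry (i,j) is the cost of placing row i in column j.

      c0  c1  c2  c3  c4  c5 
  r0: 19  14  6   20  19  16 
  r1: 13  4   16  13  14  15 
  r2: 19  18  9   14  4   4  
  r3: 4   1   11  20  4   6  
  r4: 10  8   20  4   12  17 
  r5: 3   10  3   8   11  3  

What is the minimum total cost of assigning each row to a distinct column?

Minimum assignment cost: 25

one of 2 optimal assignments: row0→col2 (cost 6), row1→col1 (cost 4), row2→col4 (cost 4), row3→col0 (cost 4), row4→col3 (cost 4), row5→col5 (cost 3)
total = 6 + 4 + 4 + 4 + 4 + 3 = 25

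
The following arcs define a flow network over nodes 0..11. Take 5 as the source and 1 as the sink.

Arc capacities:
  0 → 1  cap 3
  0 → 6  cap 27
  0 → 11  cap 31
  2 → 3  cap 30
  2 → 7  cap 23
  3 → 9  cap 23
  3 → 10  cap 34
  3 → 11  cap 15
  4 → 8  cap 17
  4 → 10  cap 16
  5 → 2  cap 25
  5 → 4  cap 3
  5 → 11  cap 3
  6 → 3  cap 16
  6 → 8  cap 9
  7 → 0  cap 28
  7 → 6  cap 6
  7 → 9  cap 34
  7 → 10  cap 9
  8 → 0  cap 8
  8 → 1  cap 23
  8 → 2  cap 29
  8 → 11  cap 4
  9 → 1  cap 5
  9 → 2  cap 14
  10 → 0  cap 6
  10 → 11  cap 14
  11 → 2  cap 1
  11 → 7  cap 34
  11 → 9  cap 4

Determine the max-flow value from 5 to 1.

augment #1: 5→4→8→1 bottleneck 3, total now 3
augment #2: 5→11→9→1 bottleneck 3, total now 6
augment #3: 5→2→3→9→1 bottleneck 2, total now 8
augment #4: 5→2→7→0→1 bottleneck 3, total now 11
augment #5: 5→2→7→6→8→1 bottleneck 6, total now 17
augment #6: 5→2→7→0→6→8→1 bottleneck 3, total now 20

Maximum flow value: 20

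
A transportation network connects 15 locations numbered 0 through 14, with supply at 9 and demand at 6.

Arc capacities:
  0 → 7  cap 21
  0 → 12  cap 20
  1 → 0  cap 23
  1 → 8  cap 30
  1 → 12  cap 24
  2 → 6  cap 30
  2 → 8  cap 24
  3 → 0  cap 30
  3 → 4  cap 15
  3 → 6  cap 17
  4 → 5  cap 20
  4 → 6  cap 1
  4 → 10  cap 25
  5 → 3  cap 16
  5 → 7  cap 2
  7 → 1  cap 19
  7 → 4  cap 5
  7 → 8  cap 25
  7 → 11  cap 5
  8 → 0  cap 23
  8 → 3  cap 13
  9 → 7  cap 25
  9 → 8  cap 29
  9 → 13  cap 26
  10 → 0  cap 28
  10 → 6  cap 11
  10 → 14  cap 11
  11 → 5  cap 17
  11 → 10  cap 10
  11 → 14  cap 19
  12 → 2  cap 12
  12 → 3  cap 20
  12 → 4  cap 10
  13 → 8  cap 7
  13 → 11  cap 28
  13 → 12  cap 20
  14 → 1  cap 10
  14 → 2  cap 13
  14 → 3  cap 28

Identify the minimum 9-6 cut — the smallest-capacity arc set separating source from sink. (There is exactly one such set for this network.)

Min-cut arcs: {(3,6), (4,6), (10,6), (12,2), (14,2)} (total capacity 54)

augment #1: 9→7→4→6 push 1
augment #2: 9→8→3→6 push 13
augment #3: 9→7→4→10→6 push 4
augment #4: 9→7→11→10→6 push 5
augment #5: 9→13→11→10→6 push 2
augment #6: 9→13→12→2→6 push 12
augment #7: 9→13→12→3→6 push 4
augment #8: 9→13→11→14→2→6 push 8
augment #9: 9→7→1→12→4→10→14→2→6 push 5
max flow = 54; residual-reachable set from 9 gives S-side
cut edges (S→T): {(3,6), (4,6), (10,6), (12,2), (14,2)} total cap 54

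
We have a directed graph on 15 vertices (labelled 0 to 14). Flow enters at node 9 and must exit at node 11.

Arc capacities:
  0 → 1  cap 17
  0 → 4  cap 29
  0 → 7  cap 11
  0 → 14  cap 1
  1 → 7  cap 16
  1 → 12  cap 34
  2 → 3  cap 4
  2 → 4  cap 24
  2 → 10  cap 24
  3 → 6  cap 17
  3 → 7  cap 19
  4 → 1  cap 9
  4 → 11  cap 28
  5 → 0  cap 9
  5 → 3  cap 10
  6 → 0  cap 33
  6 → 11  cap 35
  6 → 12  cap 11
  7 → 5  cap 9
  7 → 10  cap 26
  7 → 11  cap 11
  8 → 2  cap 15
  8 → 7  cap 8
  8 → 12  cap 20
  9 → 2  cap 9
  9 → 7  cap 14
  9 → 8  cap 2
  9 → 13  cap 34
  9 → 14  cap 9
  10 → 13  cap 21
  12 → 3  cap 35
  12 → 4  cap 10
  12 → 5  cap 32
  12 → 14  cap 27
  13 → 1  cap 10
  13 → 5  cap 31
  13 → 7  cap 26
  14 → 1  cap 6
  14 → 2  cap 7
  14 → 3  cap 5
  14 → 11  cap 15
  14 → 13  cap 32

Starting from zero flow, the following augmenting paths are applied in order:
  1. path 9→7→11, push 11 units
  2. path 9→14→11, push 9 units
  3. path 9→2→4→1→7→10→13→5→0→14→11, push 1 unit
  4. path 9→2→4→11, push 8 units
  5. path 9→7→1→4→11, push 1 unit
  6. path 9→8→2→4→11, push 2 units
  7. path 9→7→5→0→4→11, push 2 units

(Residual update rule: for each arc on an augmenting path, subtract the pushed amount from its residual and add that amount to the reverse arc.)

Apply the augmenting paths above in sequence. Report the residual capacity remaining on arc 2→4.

Residual capacity of (2,4): 13

after path 1 (9→7→11, push 11): res(2,4)=24
after path 2 (9→14→11, push 9): res(2,4)=24
after path 3 (9→2→4→1→7→10→13→5→0→14→11, push 1): res(2,4)=23
after path 4 (9→2→4→11, push 8): res(2,4)=15
after path 5 (9→7→1→4→11, push 1): res(2,4)=15
after path 6 (9→8→2→4→11, push 2): res(2,4)=13
after path 7 (9→7→5→0→4→11, push 2): res(2,4)=13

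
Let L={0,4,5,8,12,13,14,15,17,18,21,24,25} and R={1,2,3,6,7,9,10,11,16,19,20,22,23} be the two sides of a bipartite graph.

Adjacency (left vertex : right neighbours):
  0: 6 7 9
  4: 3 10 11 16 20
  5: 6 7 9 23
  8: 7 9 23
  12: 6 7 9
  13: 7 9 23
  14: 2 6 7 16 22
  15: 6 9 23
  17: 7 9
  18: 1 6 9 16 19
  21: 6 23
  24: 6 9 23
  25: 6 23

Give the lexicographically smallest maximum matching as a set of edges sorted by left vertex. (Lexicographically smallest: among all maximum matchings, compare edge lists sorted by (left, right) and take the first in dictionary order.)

Lex-smallest maximum matching: {(0,6), (4,3), (5,7), (8,9), (13,23), (14,2), (18,1)}

|M| = 7 (so the lex-smallest maximum matching has 7 edges)
process left vertices in ascending order; for each, take the smallest-labelled available neighbour that still permits 7 edges overall, or leave it unmatched if none does
lex-smallest matching: {0-6, 4-3, 5-7, 8-9, 13-23, 14-2, 18-1}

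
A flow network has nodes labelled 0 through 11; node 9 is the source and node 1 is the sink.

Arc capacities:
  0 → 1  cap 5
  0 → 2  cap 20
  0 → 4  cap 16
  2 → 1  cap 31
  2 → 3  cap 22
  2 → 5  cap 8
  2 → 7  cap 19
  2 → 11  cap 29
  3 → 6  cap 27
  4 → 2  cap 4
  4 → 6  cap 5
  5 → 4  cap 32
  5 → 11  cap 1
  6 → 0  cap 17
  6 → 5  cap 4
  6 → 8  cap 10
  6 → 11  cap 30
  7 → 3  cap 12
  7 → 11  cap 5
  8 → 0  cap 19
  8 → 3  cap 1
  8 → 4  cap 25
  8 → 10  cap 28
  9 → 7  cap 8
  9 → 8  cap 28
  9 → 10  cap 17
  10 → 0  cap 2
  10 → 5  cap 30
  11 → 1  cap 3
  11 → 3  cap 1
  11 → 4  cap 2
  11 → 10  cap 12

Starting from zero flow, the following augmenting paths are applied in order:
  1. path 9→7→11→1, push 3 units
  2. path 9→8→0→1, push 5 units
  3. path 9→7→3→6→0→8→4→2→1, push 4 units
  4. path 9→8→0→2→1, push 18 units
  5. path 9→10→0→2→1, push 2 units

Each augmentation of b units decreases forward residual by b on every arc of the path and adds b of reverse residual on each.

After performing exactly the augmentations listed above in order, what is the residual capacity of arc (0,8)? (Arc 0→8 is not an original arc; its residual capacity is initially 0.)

after path 1 (9→7→11→1, push 3): res(0,8)=0
after path 2 (9→8→0→1, push 5): res(0,8)=5
after path 3 (9→7→3→6→0→8→4→2→1, push 4): res(0,8)=1
after path 4 (9→8→0→2→1, push 18): res(0,8)=19
after path 5 (9→10→0→2→1, push 2): res(0,8)=19

Residual capacity of (0,8): 19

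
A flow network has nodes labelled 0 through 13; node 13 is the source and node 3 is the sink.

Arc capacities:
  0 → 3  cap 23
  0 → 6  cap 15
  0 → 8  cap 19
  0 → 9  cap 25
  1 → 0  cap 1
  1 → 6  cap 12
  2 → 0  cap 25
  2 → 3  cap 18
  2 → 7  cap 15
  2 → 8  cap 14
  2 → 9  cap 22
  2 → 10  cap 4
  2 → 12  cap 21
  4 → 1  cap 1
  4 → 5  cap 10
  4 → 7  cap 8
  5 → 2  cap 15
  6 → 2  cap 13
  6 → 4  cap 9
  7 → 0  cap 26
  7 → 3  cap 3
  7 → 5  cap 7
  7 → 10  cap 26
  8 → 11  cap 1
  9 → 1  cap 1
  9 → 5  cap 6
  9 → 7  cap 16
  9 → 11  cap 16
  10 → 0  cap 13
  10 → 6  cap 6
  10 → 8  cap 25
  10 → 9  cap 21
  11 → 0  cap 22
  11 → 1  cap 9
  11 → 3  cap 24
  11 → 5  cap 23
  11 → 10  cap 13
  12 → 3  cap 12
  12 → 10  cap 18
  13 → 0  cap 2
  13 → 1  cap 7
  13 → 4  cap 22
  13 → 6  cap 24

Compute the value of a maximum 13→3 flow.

augment #1: 13→0→3 bottleneck 2, total now 2
augment #2: 13→1→0→3 bottleneck 1, total now 3
augment #3: 13→4→7→3 bottleneck 3, total now 6
augment #4: 13→6→2→3 bottleneck 13, total now 19
augment #5: 13→4→5→2→3 bottleneck 5, total now 24
augment #6: 13→4→7→0→3 bottleneck 5, total now 29
augment #7: 13→4→5→2→0→3 bottleneck 5, total now 34

Maximum flow value: 34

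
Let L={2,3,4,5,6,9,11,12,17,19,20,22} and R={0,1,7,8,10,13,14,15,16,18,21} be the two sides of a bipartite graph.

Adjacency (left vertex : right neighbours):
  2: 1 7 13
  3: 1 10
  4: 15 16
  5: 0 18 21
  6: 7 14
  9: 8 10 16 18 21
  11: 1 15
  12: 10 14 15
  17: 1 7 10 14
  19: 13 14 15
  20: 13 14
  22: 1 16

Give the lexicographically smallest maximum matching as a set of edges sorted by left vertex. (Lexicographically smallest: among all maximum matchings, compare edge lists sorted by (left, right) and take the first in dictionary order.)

Lex-smallest maximum matching: {(2,1), (3,10), (4,15), (5,0), (6,7), (9,8), (12,14), (19,13), (22,16)}

|M| = 9 (so the lex-smallest maximum matching has 9 edges)
process left vertices in ascending order; for each, take the smallest-labelled available neighbour that still permits 9 edges overall, or leave it unmatched if none does
lex-smallest matching: {2-1, 3-10, 4-15, 5-0, 6-7, 9-8, 12-14, 19-13, 22-16}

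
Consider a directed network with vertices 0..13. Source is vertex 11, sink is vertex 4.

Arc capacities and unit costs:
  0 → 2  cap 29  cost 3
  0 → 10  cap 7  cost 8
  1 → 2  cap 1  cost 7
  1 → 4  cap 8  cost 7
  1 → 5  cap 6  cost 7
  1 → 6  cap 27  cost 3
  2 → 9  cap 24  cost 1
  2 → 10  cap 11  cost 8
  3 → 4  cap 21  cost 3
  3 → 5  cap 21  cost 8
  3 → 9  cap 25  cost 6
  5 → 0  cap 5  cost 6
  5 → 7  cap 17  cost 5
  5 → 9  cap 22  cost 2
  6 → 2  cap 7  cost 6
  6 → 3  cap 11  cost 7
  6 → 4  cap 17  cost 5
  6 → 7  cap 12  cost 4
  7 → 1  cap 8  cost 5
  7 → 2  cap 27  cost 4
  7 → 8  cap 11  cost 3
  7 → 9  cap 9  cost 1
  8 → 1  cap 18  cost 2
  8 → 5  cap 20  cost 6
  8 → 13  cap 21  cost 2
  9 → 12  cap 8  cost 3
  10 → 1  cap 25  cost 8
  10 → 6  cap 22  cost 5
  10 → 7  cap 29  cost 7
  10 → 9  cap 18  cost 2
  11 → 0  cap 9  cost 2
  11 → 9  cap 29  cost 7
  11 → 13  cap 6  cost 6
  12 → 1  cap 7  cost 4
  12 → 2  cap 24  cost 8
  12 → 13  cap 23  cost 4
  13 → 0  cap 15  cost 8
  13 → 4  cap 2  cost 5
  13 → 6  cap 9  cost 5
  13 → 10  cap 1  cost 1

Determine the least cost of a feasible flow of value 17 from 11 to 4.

Minimum cost for 17 units: 308

shortest-cost path #1: 11→13→4 push 2 @ unit cost 11 (adds 22)
shortest-cost path #2: 11→13→6→4 push 4 @ unit cost 16 (adds 64)
shortest-cost path #3: 11→0→2→9→12→1→4 push 7 @ unit cost 20 (adds 140)
shortest-cost path #4: 11→0→10→6→4 push 2 @ unit cost 20 (adds 40)
shortest-cost path #5: 11→9→2→0→10→6→4 push 2 @ unit cost 21 (adds 42)
total cost = 308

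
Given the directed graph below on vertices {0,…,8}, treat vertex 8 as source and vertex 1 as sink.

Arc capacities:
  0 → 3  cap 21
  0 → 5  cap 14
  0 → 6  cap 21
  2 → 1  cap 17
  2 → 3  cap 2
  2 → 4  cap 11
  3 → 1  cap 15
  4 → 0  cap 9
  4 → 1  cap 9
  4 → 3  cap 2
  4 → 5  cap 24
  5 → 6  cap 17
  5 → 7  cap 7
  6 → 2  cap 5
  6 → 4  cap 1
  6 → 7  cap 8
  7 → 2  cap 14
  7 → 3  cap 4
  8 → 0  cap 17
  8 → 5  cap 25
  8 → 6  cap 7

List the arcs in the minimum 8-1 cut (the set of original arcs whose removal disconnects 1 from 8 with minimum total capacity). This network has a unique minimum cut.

Min-cut arcs: {(3,1), (6,2), (6,4), (7,2)} (total capacity 35)

augment #1: 8→0→3→1 push 15
augment #2: 8→6→2→1 push 5
augment #3: 8→6→4→1 push 1
augment #4: 8→5→7→2→1 push 7
augment #5: 8→6→7→2→1 push 1
augment #6: 8→0→6→7→2→1 push 2
augment #7: 8→5→6→7→2→1 push 2
augment #8: 8→5→6→7→2→4→1 push 2
max flow = 35; residual-reachable set from 8 gives S-side
cut edges (S→T): {(3,1), (6,2), (6,4), (7,2)} total cap 35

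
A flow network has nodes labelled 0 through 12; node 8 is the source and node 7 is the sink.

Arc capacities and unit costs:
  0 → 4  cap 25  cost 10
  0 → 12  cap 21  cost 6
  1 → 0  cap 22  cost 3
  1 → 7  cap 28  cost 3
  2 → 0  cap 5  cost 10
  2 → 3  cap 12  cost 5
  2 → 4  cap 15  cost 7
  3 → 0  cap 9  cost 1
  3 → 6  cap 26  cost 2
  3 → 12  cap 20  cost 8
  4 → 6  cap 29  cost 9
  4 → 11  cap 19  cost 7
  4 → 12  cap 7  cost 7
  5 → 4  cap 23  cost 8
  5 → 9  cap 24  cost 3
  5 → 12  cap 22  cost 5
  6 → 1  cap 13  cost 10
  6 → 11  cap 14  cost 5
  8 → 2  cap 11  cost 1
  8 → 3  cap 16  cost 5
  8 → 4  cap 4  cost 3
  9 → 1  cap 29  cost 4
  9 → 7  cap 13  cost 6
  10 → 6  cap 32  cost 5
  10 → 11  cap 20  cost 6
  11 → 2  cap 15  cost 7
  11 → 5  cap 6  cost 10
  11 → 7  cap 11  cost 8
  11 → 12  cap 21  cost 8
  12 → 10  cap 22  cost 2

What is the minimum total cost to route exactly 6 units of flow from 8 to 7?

shortest-cost path #1: 8→4→11→7 push 4 @ unit cost 18 (adds 72)
shortest-cost path #2: 8→3→6→11→7 push 2 @ unit cost 20 (adds 40)
total cost = 112

Minimum cost for 6 units: 112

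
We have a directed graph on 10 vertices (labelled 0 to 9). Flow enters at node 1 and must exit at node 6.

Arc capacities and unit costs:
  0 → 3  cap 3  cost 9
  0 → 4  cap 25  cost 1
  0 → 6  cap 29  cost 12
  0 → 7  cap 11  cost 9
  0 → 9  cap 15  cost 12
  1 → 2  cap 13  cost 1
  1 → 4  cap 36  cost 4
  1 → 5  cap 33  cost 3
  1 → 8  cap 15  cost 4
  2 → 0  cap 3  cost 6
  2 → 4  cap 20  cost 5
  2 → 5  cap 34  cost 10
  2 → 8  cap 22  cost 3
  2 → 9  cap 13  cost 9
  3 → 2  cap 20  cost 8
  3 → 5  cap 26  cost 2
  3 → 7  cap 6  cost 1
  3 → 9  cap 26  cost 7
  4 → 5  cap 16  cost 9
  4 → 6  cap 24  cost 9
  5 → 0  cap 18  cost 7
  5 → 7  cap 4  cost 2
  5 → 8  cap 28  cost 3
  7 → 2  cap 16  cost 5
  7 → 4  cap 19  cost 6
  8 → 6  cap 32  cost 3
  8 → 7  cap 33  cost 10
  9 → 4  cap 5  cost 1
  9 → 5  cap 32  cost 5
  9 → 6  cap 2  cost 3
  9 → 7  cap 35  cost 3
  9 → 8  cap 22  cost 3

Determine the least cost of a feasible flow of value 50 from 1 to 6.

Minimum cost for 50 units: 466

shortest-cost path #1: 1→8→6 push 15 @ unit cost 7 (adds 105)
shortest-cost path #2: 1→2→8→6 push 13 @ unit cost 7 (adds 91)
shortest-cost path #3: 1→5→8→6 push 4 @ unit cost 9 (adds 36)
shortest-cost path #4: 1→4→6 push 18 @ unit cost 13 (adds 234)
total cost = 466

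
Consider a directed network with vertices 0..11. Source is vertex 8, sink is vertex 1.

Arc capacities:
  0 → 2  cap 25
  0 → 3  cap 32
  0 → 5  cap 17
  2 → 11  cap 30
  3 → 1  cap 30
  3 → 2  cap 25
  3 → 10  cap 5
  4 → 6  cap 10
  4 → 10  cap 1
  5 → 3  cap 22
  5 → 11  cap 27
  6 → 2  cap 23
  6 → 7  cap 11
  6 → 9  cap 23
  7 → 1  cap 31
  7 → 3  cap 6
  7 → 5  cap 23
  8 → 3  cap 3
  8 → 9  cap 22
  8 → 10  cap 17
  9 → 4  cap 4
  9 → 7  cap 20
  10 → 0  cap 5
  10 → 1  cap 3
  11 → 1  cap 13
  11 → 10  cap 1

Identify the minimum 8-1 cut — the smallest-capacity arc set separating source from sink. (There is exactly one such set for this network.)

Min-cut arcs: {(8,3), (8,9), (10,0), (10,1)} (total capacity 33)

augment #1: 8→3→1 push 3
augment #2: 8→10→1 push 3
augment #3: 8→9→7→1 push 20
augment #4: 8→10→0→3→1 push 5
augment #5: 8→9→4→6→7→1 push 2
max flow = 33; residual-reachable set from 8 gives S-side
cut edges (S→T): {(8,3), (8,9), (10,0), (10,1)} total cap 33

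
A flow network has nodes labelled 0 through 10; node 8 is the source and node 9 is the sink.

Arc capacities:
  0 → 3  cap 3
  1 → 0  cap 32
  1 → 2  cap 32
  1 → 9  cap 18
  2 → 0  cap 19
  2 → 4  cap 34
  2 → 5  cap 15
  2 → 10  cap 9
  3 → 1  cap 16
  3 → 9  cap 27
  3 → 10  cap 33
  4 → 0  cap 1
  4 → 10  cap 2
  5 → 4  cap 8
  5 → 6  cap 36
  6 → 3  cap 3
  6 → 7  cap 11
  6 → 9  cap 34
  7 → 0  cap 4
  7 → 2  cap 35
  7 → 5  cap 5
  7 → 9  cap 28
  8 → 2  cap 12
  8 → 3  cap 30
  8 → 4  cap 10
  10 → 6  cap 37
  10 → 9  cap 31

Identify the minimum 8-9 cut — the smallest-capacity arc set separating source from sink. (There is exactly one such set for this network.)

Min-cut arcs: {(4,0), (4,10), (8,2), (8,3)} (total capacity 45)

augment #1: 8→3→9 push 27
augment #2: 8→2→10→9 push 9
augment #3: 8→3→1→9 push 3
augment #4: 8→4→10→9 push 2
augment #5: 8→2→5→6→9 push 3
augment #6: 8→4→0→3→1→9 push 1
max flow = 45; residual-reachable set from 8 gives S-side
cut edges (S→T): {(4,0), (4,10), (8,2), (8,3)} total cap 45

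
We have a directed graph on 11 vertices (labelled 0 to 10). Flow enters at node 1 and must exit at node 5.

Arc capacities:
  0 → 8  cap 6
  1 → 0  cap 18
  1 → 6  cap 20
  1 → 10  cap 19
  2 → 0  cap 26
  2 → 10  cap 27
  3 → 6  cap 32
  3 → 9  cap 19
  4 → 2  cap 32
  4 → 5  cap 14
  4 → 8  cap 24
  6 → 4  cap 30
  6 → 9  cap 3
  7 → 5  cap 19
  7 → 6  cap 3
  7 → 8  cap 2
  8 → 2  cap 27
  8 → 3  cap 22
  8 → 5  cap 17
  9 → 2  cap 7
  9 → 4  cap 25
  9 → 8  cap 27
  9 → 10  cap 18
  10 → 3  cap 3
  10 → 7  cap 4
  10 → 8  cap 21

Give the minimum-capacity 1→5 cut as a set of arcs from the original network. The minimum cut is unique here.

augment #1: 1→0→8→5 push 6
augment #2: 1→6→4→5 push 14
augment #3: 1→10→7→5 push 4
augment #4: 1→10→8→5 push 11
max flow = 35; residual-reachable set from 1 gives S-side
cut edges (S→T): {(4,5), (8,5), (10,7)} total cap 35

Min-cut arcs: {(4,5), (8,5), (10,7)} (total capacity 35)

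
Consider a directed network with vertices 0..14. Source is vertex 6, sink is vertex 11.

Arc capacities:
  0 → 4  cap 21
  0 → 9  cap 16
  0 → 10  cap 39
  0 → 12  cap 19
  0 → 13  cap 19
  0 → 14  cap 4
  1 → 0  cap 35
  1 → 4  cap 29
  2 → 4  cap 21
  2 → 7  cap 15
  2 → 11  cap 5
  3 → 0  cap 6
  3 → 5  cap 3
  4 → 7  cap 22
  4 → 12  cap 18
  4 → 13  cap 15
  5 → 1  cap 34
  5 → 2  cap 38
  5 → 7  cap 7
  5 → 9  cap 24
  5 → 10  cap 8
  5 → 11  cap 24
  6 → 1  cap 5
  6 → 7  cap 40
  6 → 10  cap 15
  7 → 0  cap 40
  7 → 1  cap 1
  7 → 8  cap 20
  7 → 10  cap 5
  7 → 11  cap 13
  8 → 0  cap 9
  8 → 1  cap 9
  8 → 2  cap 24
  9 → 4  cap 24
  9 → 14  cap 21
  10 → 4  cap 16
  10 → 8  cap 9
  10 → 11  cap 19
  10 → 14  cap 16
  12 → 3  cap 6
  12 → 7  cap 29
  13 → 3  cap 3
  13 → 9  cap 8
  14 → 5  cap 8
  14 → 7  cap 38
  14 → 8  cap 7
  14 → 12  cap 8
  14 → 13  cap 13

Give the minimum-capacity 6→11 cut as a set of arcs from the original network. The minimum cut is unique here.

Min-cut arcs: {(2,11), (3,5), (7,11), (10,11), (14,5)} (total capacity 48)

augment #1: 6→7→11 push 13
augment #2: 6→10→11 push 15
augment #3: 6→7→10→11 push 4
augment #4: 6→7→8→2→11 push 5
augment #5: 6→1→0→14→5→11 push 4
augment #6: 6→7→10→14→5→11 push 1
augment #7: 6→1→0→9→14→5→11 push 1
augment #8: 6→7→0→9→14→5→11 push 2
augment #9: 6→7→0→12→3→5→11 push 3
max flow = 48; residual-reachable set from 6 gives S-side
cut edges (S→T): {(2,11), (3,5), (7,11), (10,11), (14,5)} total cap 48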